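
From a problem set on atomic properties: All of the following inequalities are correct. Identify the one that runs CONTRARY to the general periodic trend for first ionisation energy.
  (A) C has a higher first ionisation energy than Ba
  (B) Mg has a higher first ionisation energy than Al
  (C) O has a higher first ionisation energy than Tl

(B)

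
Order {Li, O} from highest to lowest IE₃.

Li > O

Consider each +2 ion: Li²⁺ is already 1 electron into the core; O²⁺ still has 4 valence electrons.
Pulling an electron out of a noble-gas core costs far more than removing a remaining valence electron, so Li sits at the high end of IE_3.
The numbers (kJ/mol): Li 11815, O 5300.
Hence IE_3: O < Li.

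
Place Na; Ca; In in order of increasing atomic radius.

Na is in period 3, group 1; Ca is in period 4, group 2; In is in period 5, group 13.
Moving right in a period, electrons are added to the same shell under a stronger nuclear pull, so atoms get smaller; moving down, a new shell is opened and atoms get larger.
Here both period and group differ, so the two effects have to be weighed against each other.
Na > In: period and group pull opposite ways; the across-period shift dominates (155 vs 142 pm).
Ca > Na: the two effects oppose for this pair; the down-group effect wins (171 vs 155 pm).
Tabulated atomic radius (pm): Na 155, Ca 171, In 142.
So from smallest to largest: In < Na < Ca.

In < Na < Ca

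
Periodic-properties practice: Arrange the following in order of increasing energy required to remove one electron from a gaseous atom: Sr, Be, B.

Sr < B < Be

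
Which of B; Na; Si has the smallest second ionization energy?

After 1 electron has been removed, what remains? B⁺ still has 2 valence electrons; Na⁺ is the bare [Ne] core; Si⁺ still has 3 valence electrons.
Core electrons are held far more tightly than valence electrons, so Na tops the IE_2 order.
Valence configurations: B⁺ [He]2s², Si⁺ [Ne]3s²3p¹.
Tabulated IE_2 (kJ/mol): B 2427, Na 4562, Si 1577.
Hence IE_2: Si < B < Na.

Si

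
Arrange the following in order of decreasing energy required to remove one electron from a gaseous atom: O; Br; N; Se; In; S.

N > O > Br > S > Se > In

N is in period 2, group 15; O is in period 2, group 16; S is in period 3, group 16; Se is in period 4, group 16; Br is in period 4, group 17; In is in period 5, group 13.
First ionization energy rises across a period (greater Z_eff holds electrons more tightly) and falls down a group (valence electrons are farther from the nucleus).
These span different periods and groups, so the two trends combine.
Se > In: both effects reinforce here, so Se is clearly the higher of the two.
S > Se: S sits above Se in group 16, so the down-group effect alone puts S higher.
Br > S: period and group pull opposite ways; the across-period shift dominates (1140 vs 1000 kJ/mol).
O > Br: the two effects oppose for this pair; the down-group effect wins (1314 vs 1140 kJ/mol).
N > O: this pair runs against the simple trend — see the exception note.
Note the exception: N has a higher first ionization energy than O, contrary to the simple trend — pairing an electron in O's 2p⁴ costs repulsion energy, so O ionizes more easily than half-filled N (2p³).
Approximate values (kJ/mol): N 1402, O 1314, S 1000, Se 941, Br 1140, In 558.
So from highest to lowest: N > O > Br > S > Se > In.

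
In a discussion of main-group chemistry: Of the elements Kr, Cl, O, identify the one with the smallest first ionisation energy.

Cl

O is in period 2, group 16; Cl is in period 3, group 17; Kr is in period 4, group 18.
Across a period the outer electron is held more tightly (higher IE₁); down a group it sits in a higher shell, more shielded, and comes off more easily.
A diagonal step moves right (one effect) and down (the opposite effect) at once.
O > Cl: period and group pull opposite ways; the down-group shift dominates (1314 vs 1251 kJ/mol).
Kr > O: period and group pull opposite ways; the across-period shift dominates (1351 vs 1314 kJ/mol).
For reference (kJ/mol): O 1314, Cl 1251, Kr 1351.
The smallest first ionisation energy among these belongs to Cl.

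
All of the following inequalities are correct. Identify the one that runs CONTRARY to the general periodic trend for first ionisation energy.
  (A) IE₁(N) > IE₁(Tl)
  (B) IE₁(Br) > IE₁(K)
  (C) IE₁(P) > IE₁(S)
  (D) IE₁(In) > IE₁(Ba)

(C)

The general trend: first ionisation energy increases across a period and decreases down a group.
(A) N (period 2, group 15) vs Tl (period 6, group 13): the stated order agrees with the simple trend.
(B) Br (period 4, group 17) vs K (period 4, group 1): the stated order agrees with the simple trend.
(C) P (period 3, group 15) vs S (period 3, group 16): the stated order contradicts the simple trend.
(D) In (period 5, group 13) vs Ba (period 6, group 2): the stated order agrees with the simple trend.
The exception is (C): S (3p⁴) ionizes more easily than half-filled P (3p³) because the paired 3p electron in S is pushed out by e⁻–e⁻ repulsion.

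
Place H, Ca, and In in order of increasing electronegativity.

Atoms toward the upper right of the periodic table pull bonding electrons most strongly.
Here both period and group differ, so the two effects have to be weighed against each other.
In > Ca: the two effects oppose for this pair; the across-period effect wins (1.78 vs 1.00).
H > In: period and group pull opposite ways; the down-group shift dominates (2.20 vs 1.78).
For reference (Pauling): H 2.20, Ca 1.00, In 1.78.
So from lowest to highest: Ca < In < H.

Ca, In, H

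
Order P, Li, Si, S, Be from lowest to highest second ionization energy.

The second ionization energy removes an electron from the +1 ion. For each element: P⁺ still has 4 valence electrons; Li⁺ is the bare [He] core; Si⁺ still has 3 valence electrons; S⁺ still has 5 valence electrons; Be⁺ still has 1 valence electron.
Pulling an electron out of a noble-gas core costs far more than removing a remaining valence electron, so Li sits at the high end of IE_2.
Valence configurations: P⁺ [Ne]3s²3p², Si⁺ [Ne]3s²3p¹, S⁺ [Ne]3s²3p³, Be⁺ [He]2s¹.
Tabulated IE_2 (kJ/mol): P 1907, Li 7298, Si 1577, S 2252, Be 1757.
Putting it together, IE_2: Si < Be < P < S < Li.

Si, Be, P, S, Li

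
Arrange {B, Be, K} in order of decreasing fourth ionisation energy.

B, Be, K

The fourth ionization energy removes an electron from the +3 ion. For each element: B³⁺ is the bare [He] core; Be³⁺ is already 1 electron into the core; K³⁺ is already 2 electrons into the core.
All of these are removing an electron from a noble-gas core or deeper; the smaller core (lower principal quantum number) is held far more tightly, and within a period the higher nuclear charge binds the same core more tightly.
The numbers (kJ/mol): B 25026, Be 21007, K 5877.
Putting it together, IE_4: K < Be < B.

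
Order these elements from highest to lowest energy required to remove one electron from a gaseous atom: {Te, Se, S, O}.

O is in period 2, group 16; S is in period 3, group 16; Se is in period 4, group 16; Te is in period 5, group 16.
IE₁ increases left→right with effective nuclear charge and decreases top→bottom as the valence shell moves farther out.
All are in group 16, so first ionization energy increases up the group.
So from highest to lowest: O > S > Se > Te.

O > S > Se > Te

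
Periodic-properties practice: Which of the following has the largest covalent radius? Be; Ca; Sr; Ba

Ba

Be is in period 2, group 2; Ca is in period 4, group 2; Sr is in period 5, group 2; Ba is in period 6, group 2.
Moving right in a period, electrons are added to the same shell under a stronger nuclear pull, so atoms get smaller; moving down, a new shell is opened and atoms get larger.
All are in group 2, so atomic radius increases down the group.
The largest covalent radius among these belongs to Ba.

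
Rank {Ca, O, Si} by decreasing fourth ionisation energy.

IE_4 is the cost of taking one more electron from the +3 cation: Ca³⁺ is already 1 electron into the core; O³⁺ still has 3 valence electrons; Si³⁺ still has 1 valence electron.
Usually core removal costs more than valence removal, but here the competition is close: a tightly held n=2 valence electron can cost more to remove than an n=3 core electron, so the actual values have to decide it.
Valence configurations: O³⁺ [He]2s²2p¹, Si³⁺ [Ne]3s¹.
Approximate IE_4 values (kJ/mol): Ca 6491, O 7469, Si 4356.
So the fourth ionization energies run Si < Ca < O.

O, Ca, Si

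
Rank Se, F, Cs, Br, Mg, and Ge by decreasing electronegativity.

F > Br > Se > Ge > Mg > Cs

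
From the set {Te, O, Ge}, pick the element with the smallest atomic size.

O is in period 2, group 16; Ge is in period 4, group 14; Te is in period 5, group 16.
Across a period the added protons contract the valence shell; down a group each new principal shell makes the atom larger.
Here both period and group differ, so the two effects have to be weighed against each other.
Ge > O: both effects reinforce here, so Ge is clearly the larger of the two.
Te > Ge: the two effects oppose for this pair; the down-group effect wins (136 vs 121 pm).
For reference (pm): O 63, Ge 121, Te 136.
The smallest atomic size among these belongs to O.

O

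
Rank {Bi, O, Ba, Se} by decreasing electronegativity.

O is in period 2, group 16; Se is in period 4, group 16; Ba is in period 6, group 2; Bi is in period 6, group 15.
Atoms toward the upper right of the periodic table pull bonding electrons most strongly.
These span different periods and groups, so the two trends combine.
Bi > Ba: Bi lies to the right of Ba in period 6, so the across-period effect alone puts Bi higher.
Se > Bi: both effects reinforce here, so Se is clearly the higher of the two.
O > Se: O sits above Se in group 16, so the down-group effect alone puts O higher.
For reference (Pauling): O 3.44, Se 2.55, Ba 0.89, Bi 2.02.
So from highest to lowest: O > Se > Bi > Ba.

O > Se > Bi > Ba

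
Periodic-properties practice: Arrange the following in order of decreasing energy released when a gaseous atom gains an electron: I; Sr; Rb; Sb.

I > Sb > Rb > Sr

Rb is in period 5, group 1; Sr is in period 5, group 2; Sb is in period 5, group 15; I is in period 5, group 17.
Adding an electron releases more energy for atoms nearer the top right (short of the noble gases).
All lie in period 5; the across-period trend (electron affinity increases left to right) applies, with the exception below.
Note the exception: Rb has a higher electron affinity than Sr, contrary to the simple trend — adding an electron to Sr (ns²) has to open a new, higher-energy np subshell, which is unfavourable.
Approximate values (kJ/mol): Rb 47, Sr 5, Sb 103, I 295.
So from highest to lowest: I > Sb > Rb > Sr.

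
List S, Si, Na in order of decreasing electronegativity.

S > Si > Na

Na is in period 3, group 1; Si is in period 3, group 14; S is in period 3, group 16.
Electronegativity increases across a period and decreases down a group, tracking effective nuclear charge and atomic size.
All lie in period 3, so electronegativity increases left to right.
So from highest to lowest: S > Si > Na.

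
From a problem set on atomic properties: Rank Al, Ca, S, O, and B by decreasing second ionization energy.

Consider each +1 ion: Al⁺ still has 2 valence electrons; Ca⁺ still has 1 valence electron; S⁺ still has 5 valence electrons; O⁺ still has 5 valence electrons; B⁺ still has 2 valence electrons.
All are still removing valence electrons, so compare the +1 ions as you would atoms: IE_2 generally rises across a period (higher Z_eff) and falls down a group (larger shell), subject to the usual subshell exceptions.
Valence configurations: Al⁺ [Ne]3s², Ca⁺ [Ar]4s¹, S⁺ [Ne]3s²3p³, O⁺ [He]2s²2p³, B⁺ [He]2s².
The numbers (kJ/mol): Al 1817, Ca 1145, S 2252, O 3388, B 2427.
Hence IE_2: Ca < Al < S < B < O.

O > B > S > Al > Ca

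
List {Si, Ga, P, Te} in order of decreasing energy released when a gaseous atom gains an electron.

EA tends to increase across a period and decrease down a group, though the pattern is less regular than for IE or radius.
Here both period and group differ, so the two effects have to be weighed against each other.
P > Ga: relative to Ga, both the across-period and down-group shifts push P's electron affinity up.
Si > P: this pair runs against the simple trend — see the exception note.
Te > Si: period and group pull opposite ways; the across-period shift dominates (190 vs 134 kJ/mol).
Note the exception: Si has a higher electron affinity than P, contrary to the simple trend — adding an electron to P's half-filled 3p³ is unfavourable, so Si (3p²) has the more exothermic EA.
Approximate values (kJ/mol): Si 134, P 72, Ga 29, Te 190.
So from highest to lowest: Te > Si > P > Ga.

Te, Si, P, Ga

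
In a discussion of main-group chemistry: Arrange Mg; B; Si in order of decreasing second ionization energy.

IE_2 is the cost of taking one more electron from the +1 cation: Mg⁺ still has 1 valence electron; B⁺ still has 2 valence electrons; Si⁺ still has 3 valence electrons.
All are still removing valence electrons, so compare the +1 ions as you would atoms: IE_2 generally rises across a period (higher Z_eff) and falls down a group (larger shell), subject to the usual subshell exceptions.
Valence configurations: Mg⁺ [Ne]3s¹, B⁺ [He]2s², Si⁺ [Ne]3s²3p¹.
Tabulated IE_2 (kJ/mol): Mg 1451, B 2427, Si 1577.
Overall IE_2 order: Mg < Si < B.

B, Si, Mg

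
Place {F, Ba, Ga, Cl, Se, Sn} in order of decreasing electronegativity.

F > Cl > Se > Sn > Ga > Ba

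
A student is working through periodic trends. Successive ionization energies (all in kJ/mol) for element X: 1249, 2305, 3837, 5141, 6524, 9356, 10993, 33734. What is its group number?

Look for the largest jump between consecutive ionization energies: IE8/IE7 ≈ 3.1, far larger than any earlier ratio.
That jump marks the point where a core electron is being removed. So the atom has 7 valence electrons.
A main-group element with 7 valence electrons is in group 17.

Group 17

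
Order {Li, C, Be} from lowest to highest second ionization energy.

Be < C < Li

Consider each +1 ion: Li⁺ is the bare [He] core; C⁺ still has 3 valence electrons; Be⁺ still has 1 valence electron.
Core electrons are held far more tightly than valence electrons, so Li tops the IE_2 order.
Valence configurations: C⁺ [He]2s²2p¹, Be⁺ [He]2s¹.
The numbers (kJ/mol): Li 7298, C 2353, Be 1757.
Putting it together, IE_2: Be < C < Li.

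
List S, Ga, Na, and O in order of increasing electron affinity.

Ga < Na < O < S

O is in period 2, group 16; Na is in period 3, group 1; S is in period 3, group 16; Ga is in period 4, group 13.
EA tends to increase across a period and decrease down a group, though the pattern is less regular than for IE or radius.
Here both period and group differ, so the two effects have to be weighed against each other.
Na > Ga: the two effects oppose for this pair; the down-group effect wins (53 vs 29 kJ/mol).
O > Na: relative to Na, both the across-period and down-group shifts push O's electron affinity up.
S > O: this pair runs against the simple trend — see the exception note.
Note the exception: S has a higher electron affinity than O, contrary to the simple trend — the compact 2p subshell of O repels the added electron more than S's larger 3p does.
Tabulated electron affinity (kJ/mol): O 141, Na 53, S 200, Ga 29.
So from lowest to highest: Ga < Na < O < S.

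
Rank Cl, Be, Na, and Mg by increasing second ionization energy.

IE_2 is the cost of taking one more electron from the +1 cation: Cl⁺ still has 6 valence electrons; Be⁺ still has 1 valence electron; Na⁺ is the bare [Ne] core; Mg⁺ still has 1 valence electron.
Core electrons are held far more tightly than valence electrons, so Na tops the IE_2 order.
Valence configurations: Cl⁺ [Ne]3s²3p⁴, Be⁺ [He]2s¹, Mg⁺ [Ne]3s¹.
Tabulated IE_2 (kJ/mol): Cl 2298, Be 1757, Na 4562, Mg 1451.
So the second ionization energies run Mg < Be < Cl < Na.

Mg < Be < Cl < Na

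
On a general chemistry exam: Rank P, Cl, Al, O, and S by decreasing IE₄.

IE_4 is the cost of taking one more electron from the +3 cation: P³⁺ still has 2 valence electrons; Cl³⁺ still has 4 valence electrons; Al³⁺ is the bare [Ne] core; O³⁺ still has 3 valence electrons; S³⁺ still has 3 valence electrons.
Breaking into a closed-shell core is much more expensive than removing a leftover valence electron — Al has the largest IE_4 here.
Valence configurations: P³⁺ [Ne]3s², Cl³⁺ [Ne]3s²3p², O³⁺ [He]2s²2p¹, S³⁺ [Ne]3s²3p¹.
S³⁺ loses a lone 3p electron whereas P³⁺ must break into a filled 3s² pair, so IE_4(P) > IE_4(S) even though S has the higher nuclear charge.
Tabulated IE_4 (kJ/mol): P 4964, Cl 5159, Al 11577, O 7469, S 4556.
Overall IE_4 order: S < P < Cl < O < Al.

Al > O > Cl > P > S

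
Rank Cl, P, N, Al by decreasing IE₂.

N > Cl > P > Al

IE_2 is the cost of taking one more electron from the +1 cation: Cl⁺ still has 6 valence electrons; P⁺ still has 4 valence electrons; N⁺ still has 4 valence electrons; Al⁺ still has 2 valence electrons.
All are still removing valence electrons, so compare the +1 ions as you would atoms: IE_2 generally rises across a period (higher Z_eff) and falls down a group (larger shell), subject to the usual subshell exceptions.
Valence configurations: Cl⁺ [Ne]3s²3p⁴, P⁺ [Ne]3s²3p², N⁺ [He]2s²2p², Al⁺ [Ne]3s².
The numbers (kJ/mol): Cl 2298, P 1907, N 2856, Al 1817.
Putting it together, IE_2: Al < P < Cl < N.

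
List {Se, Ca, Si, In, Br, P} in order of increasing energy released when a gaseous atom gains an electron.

Ca < In < P < Si < Se < Br

Electron affinity generally becomes more exothermic across a period toward the halogens and less exothermic down a group.
These span different periods and groups, so the two trends combine.
In > Ca: period and group pull opposite ways; the across-period shift dominates (29 vs 2 kJ/mol).
P > In: both effects reinforce here, so P is clearly the higher of the two.
Si > P: this pair runs against the simple trend — see the exception note.
Se > Si: the two effects oppose for this pair; the across-period effect wins (195 vs 134 kJ/mol).
Br > Se: Br lies to the right of Se in period 4, so the across-period effect alone puts Br higher.
Note the exception: Si has a higher electron affinity than P, contrary to the simple trend — adding an electron to P's half-filled 3p³ is unfavourable, so Si (3p²) has the more exothermic EA.
Tabulated electron affinity (kJ/mol): Si 134, P 72, Ca 2, Se 195, Br 325, In 29.
So from lowest to highest: Ca < In < P < Si < Se < Br.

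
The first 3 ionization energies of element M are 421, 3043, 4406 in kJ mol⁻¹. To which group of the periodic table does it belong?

Group 1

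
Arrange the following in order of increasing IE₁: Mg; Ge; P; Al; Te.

Mg is in period 3, group 2; Al is in period 3, group 13; P is in period 3, group 15; Ge is in period 4, group 14; Te is in period 5, group 16.
IE₁ increases left→right with effective nuclear charge and decreases top→bottom as the valence shell moves farther out.
These span different periods and groups, so the two trends combine.
Mg > Al: this pair runs against the simple trend — see the exception note.
Ge > Mg: period and group pull opposite ways; the across-period shift dominates (762 vs 738 kJ/mol).
Te > Ge: period and group pull opposite ways; the across-period shift dominates (869 vs 762 kJ/mol).
P > Te: the two effects oppose for this pair; the down-group effect wins (1012 vs 869 kJ/mol).
Note the exception: Mg has a higher first ionization energy than Al, contrary to the simple trend — Al's single 3p electron is easier to remove than one from Mg's filled 3s².
For reference (kJ/mol): Mg 738, Al 578, P 1012, Ge 762, Te 869.
So from lowest to highest: Al < Mg < Ge < Te < P.

Al < Mg < Ge < Te < P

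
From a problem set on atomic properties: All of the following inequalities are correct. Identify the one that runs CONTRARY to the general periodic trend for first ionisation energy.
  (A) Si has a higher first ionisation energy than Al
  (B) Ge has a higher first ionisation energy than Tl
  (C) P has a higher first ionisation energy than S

The general trend: first ionisation energy increases across a period and decreases down a group.
(A) Si (period 3, group 14) vs Al (period 3, group 13): the stated order agrees with the simple trend.
(B) Ge (period 4, group 14) vs Tl (period 6, group 13): the stated order agrees with the simple trend.
(C) P (period 3, group 15) vs S (period 3, group 16): the stated order contradicts the simple trend.
The exception is (C): S (3p⁴) ionizes more easily than half-filled P (3p³) because the paired 3p electron in S is pushed out by e⁻–e⁻ repulsion.

(C)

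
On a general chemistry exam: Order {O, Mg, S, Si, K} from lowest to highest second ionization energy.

Mg < Si < S < K < O

The second ionization energy removes an electron from the +1 ion. For each element: O⁺ still has 5 valence electrons; Mg⁺ still has 1 valence electron; S⁺ still has 5 valence electrons; Si⁺ still has 3 valence electrons; K⁺ is the bare [Ar] core.
Usually core removal costs more than valence removal, but here the competition is close: a tightly held n=2 valence electron can cost more to remove than an n=3 core electron, so the actual values have to decide it.
Valence configurations: O⁺ [He]2s²2p³, Mg⁺ [Ne]3s¹, S⁺ [Ne]3s²3p³, Si⁺ [Ne]3s²3p¹.
Tabulated IE_2 (kJ/mol): O 3388, Mg 1451, S 2252, Si 1577, K 3052.
Overall IE_2 order: Mg < Si < S < K < O.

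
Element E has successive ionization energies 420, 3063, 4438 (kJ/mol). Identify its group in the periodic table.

Look for the largest jump between consecutive ionization energies: IE2/IE1 ≈ 7.3, far larger than any earlier ratio.
That jump marks the point where a core electron is being removed. So the atom has 1 valence electron.
A main-group element with 1 valence electron is in group 1.

Group 1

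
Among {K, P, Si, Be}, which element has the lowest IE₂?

Si

IE_2 is the cost of taking one more electron from the +1 cation: K⁺ is the bare [Ar] core; P⁺ still has 4 valence electrons; Si⁺ still has 3 valence electrons; Be⁺ still has 1 valence electron.
Core electrons are held far more tightly than valence electrons, so K tops the IE_2 order.
Valence configurations: P⁺ [Ne]3s²3p², Si⁺ [Ne]3s²3p¹, Be⁺ [He]2s¹.
Approximate IE_2 values (kJ/mol): K 3052, P 1907, Si 1577, Be 1757.
So the second ionization energies run Si < Be < P < K.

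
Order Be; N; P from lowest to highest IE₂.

Be < P < N

IE_2 is the cost of taking one more electron from the +1 cation: Be⁺ still has 1 valence electron; N⁺ still has 4 valence electrons; P⁺ still has 4 valence electrons.
All are still removing valence electrons, so compare the +1 ions as you would atoms: IE_2 generally rises across a period (higher Z_eff) and falls down a group (larger shell), subject to the usual subshell exceptions.
Valence configurations: Be⁺ [He]2s¹, N⁺ [He]2s²2p², P⁺ [Ne]3s²3p².
Tabulated IE_2 (kJ/mol): Be 1757, N 2856, P 1907.
So the second ionization energies run Be < P < N.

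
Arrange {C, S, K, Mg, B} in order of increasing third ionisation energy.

S < B < K < C < Mg

The third ionization energy removes an electron from the +2 ion. For each element: C²⁺ still has 2 valence electrons; S²⁺ still has 4 valence electrons; K²⁺ is already 1 electron into the core; Mg²⁺ is the bare [Ne] core; B²⁺ still has 1 valence electron.
Usually core removal costs more than valence removal, but here the competition is close: a tightly held n=2 valence electron can cost more to remove than an n=3 core electron, so the actual values have to decide it.
Valence configurations: C²⁺ [He]2s², S²⁺ [Ne]3s²3p², B²⁺ [He]2s¹.
Approximate IE_3 values (kJ/mol): C 4620, S 3357, K 4420, Mg 7733, B 3660.
Putting it together, IE_3: S < B < K < C < Mg.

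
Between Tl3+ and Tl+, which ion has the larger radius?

Tl+

Both ions have Z = 81 protons, but Tl3+ has lost more electrons, so its remaining electrons feel a larger effective nuclear charge per electron and are pulled in more tightly.
Higher positive charge → smaller ion, so Tl+ > Tl3+.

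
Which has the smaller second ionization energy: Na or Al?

Al

IE_2 is the cost of taking one more electron from the +1 cation: Na⁺ is the bare [Ne] core; Al⁺ still has 2 valence electrons.
Core electrons are held far more tightly than valence electrons, so Na tops the IE_2 order.
Tabulated IE_2 (kJ/mol): Na 4562, Al 1817.
Hence IE_2: Al < Na.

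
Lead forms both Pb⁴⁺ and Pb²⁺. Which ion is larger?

Pb²⁺

Both ions have Z = 82 protons, but Pb⁴⁺ has lost more electrons, so its remaining electrons feel a larger effective nuclear charge per electron and are pulled in more tightly.
Higher positive charge → smaller ion, so Pb²⁺ > Pb⁴⁺.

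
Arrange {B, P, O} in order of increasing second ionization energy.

P < B < O

After 1 electron has been removed, what remains? B⁺ still has 2 valence electrons; P⁺ still has 4 valence electrons; O⁺ still has 5 valence electrons.
All are still removing valence electrons, so compare the +1 ions as you would atoms: IE_2 generally rises across a period (higher Z_eff) and falls down a group (larger shell), subject to the usual subshell exceptions.
Valence configurations: B⁺ [He]2s², P⁺ [Ne]3s²3p², O⁺ [He]2s²2p³.
The numbers (kJ/mol): B 2427, P 1907, O 3388.
So the second ionization energies run P < B < O.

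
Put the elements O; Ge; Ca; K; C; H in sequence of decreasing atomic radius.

K, Ca, Ge, C, O, H

H is in period 1, group 1; C is in period 2, group 14; O is in period 2, group 16; K is in period 4, group 1; Ca is in period 4, group 2; Ge is in period 4, group 14.
Across a period the added protons contract the valence shell; down a group each new principal shell makes the atom larger.
Here both period and group differ, so the two effects have to be weighed against each other.
O > H: the two effects oppose for this pair; the down-group effect wins (63 vs 32 pm).
C > O: both are in period 2; the period trend gives C the larger value.
Ge > C: Ge sits below C in group 14, so the down-group effect alone puts Ge larger.
Ca > Ge: Ca lies to the left of Ge in period 4, so the across-period effect alone puts Ca larger.
K > Ca: K lies to the left of Ca in period 4, so the across-period effect alone puts K larger.
Tabulated atomic radius (pm): H 32, C 75, O 63, K 196, Ca 171, Ge 121.
So from largest to smallest: K > Ca > Ge > C > O > H.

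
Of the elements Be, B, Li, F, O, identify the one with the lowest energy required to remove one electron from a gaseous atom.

Li is in period 2, group 1; Be is in period 2, group 2; B is in period 2, group 13; O is in period 2, group 16; F is in period 2, group 17.
IE₁ increases left→right with effective nuclear charge and decreases top→bottom as the valence shell moves farther out.
All lie in period 2; the across-period trend (first ionization energy increases left to right) applies, with the exception below.
Note the exception: Be has a higher first ionization energy than B, contrary to the simple trend — removing B's lone 2p electron is easier than breaking Be's filled 2s².
For reference (kJ/mol): Li 520, Be 900, B 801, O 1314, F 1681.
The lowest energy required to remove one electron from a gaseous atom among these belongs to Li.

Li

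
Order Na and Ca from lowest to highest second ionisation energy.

After 1 electron has been removed, what remains? Na⁺ is the bare [Ne] core; Ca⁺ still has 1 valence electron.
Breaking into a closed-shell core is much more expensive than removing a leftover valence electron — Na has the largest IE_2 here.
Approximate IE_2 values (kJ/mol): Na 4562, Ca 1145.
Hence IE_2: Ca < Na.

Ca < Na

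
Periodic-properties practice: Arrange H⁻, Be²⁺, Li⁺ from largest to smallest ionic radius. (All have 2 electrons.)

All of these have 2 electrons, so size is governed by nuclear charge alone: the more protons, the stronger the pull on the same electron cloud, and the smaller the ion.
Nuclear charges: Be²⁺ (Z=4), Li⁺ (Z=3), H⁻ (Z=1).
Largest to smallest: H⁻ > Li⁺ > Be²⁺.

H⁻ > Li⁺ > Be²⁺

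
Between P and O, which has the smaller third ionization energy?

Consider each +2 ion: P²⁺ still has 3 valence electrons; O²⁺ still has 4 valence electrons.
All are still removing valence electrons, so compare the +2 ions as you would atoms: IE_3 generally rises across a period (higher Z_eff) and falls down a group (larger shell), subject to the usual subshell exceptions.
Valence configurations: P²⁺ [Ne]3s²3p¹, O²⁺ [He]2s²2p².
Tabulated IE_3 (kJ/mol): P 2914, O 5300.
Hence IE_3: P < O.

P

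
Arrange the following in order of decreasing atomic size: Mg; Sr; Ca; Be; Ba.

Ba > Sr > Ca > Mg > Be

Be is in period 2, group 2; Mg is in period 3, group 2; Ca is in period 4, group 2; Sr is in period 5, group 2; Ba is in period 6, group 2.
Moving right in a period, electrons are added to the same shell under a stronger nuclear pull, so atoms get smaller; moving down, a new shell is opened and atoms get larger.
All are in group 2, so atomic radius increases down the group.
So from largest to smallest: Ba > Sr > Ca > Mg > Be.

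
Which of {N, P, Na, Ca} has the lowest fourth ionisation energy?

Consider each +3 ion: N³⁺ still has 2 valence electrons; P³⁺ still has 2 valence electrons; Na³⁺ is already 2 electrons into the core; Ca³⁺ is already 1 electron into the core.
Usually core removal costs more than valence removal, but here the competition is close: a tightly held n=2 valence electron can cost more to remove than an n=3 core electron, so the actual values have to decide it.
Valence configurations: N³⁺ [He]2s², P³⁺ [Ne]3s².
Tabulated IE_4 (kJ/mol): N 7475, P 4964, Na 9543, Ca 6491.
So the fourth ionization energies run P < Ca < N < Na.

P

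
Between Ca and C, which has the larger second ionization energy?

After 1 electron has been removed, what remains? Ca⁺ still has 1 valence electron; C⁺ still has 3 valence electrons.
All are still removing valence electrons, so compare the +1 ions as you would atoms: IE_2 generally rises across a period (higher Z_eff) and falls down a group (larger shell), subject to the usual subshell exceptions.
Valence configurations: Ca⁺ [Ar]4s¹, C⁺ [He]2s²2p¹.
Approximate IE_2 values (kJ/mol): Ca 1145, C 2353.
Hence IE_2: Ca < C.

C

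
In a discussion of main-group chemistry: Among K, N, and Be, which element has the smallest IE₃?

K

The third ionization energy removes an electron from the +2 ion. For each element: K²⁺ is already 1 electron into the core; N²⁺ still has 3 valence electrons; Be²⁺ is the bare [He] core.
Usually core removal costs more than valence removal, but here the competition is close: a tightly held n=2 valence electron can cost more to remove than an n=3 core electron, so the actual values have to decide it.
Tabulated IE_3 (kJ/mol): K 4420, N 4578, Be 14849.
So the third ionization energies run K < N < Be.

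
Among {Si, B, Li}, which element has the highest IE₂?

After 1 electron has been removed, what remains? Si⁺ still has 3 valence electrons; B⁺ still has 2 valence electrons; Li⁺ is the bare [He] core.
Breaking into a closed-shell core is much more expensive than removing a leftover valence electron — Li has the largest IE_2 here.
Valence configurations: Si⁺ [Ne]3s²3p¹, B⁺ [He]2s².
The numbers (kJ/mol): Si 1577, B 2427, Li 7298.
Hence IE_2: Si < B < Li.

Li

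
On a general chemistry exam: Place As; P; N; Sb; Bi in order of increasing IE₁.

Bi < Sb < As < P < N

N is in period 2, group 15; P is in period 3, group 15; As is in period 4, group 15; Sb is in period 5, group 15; Bi is in period 6, group 15.
First ionization energy rises across a period (greater Z_eff holds electrons more tightly) and falls down a group (valence electrons are farther from the nucleus).
All are in group 15, so first ionization energy increases up the group.
So from lowest to highest: Bi < Sb < As < P < N.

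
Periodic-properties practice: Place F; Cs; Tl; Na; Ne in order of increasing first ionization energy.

First ionization energy rises across a period (greater Z_eff holds electrons more tightly) and falls down a group (valence electrons are farther from the nucleus).
These span different periods and groups, so the two trends combine.
Na > Cs: they share group 1; the group trend gives Na the larger value.
Tl > Na: the two effects oppose for this pair; the across-period effect wins (589 vs 496 kJ/mol).
F > Tl: both effects reinforce here, so F is clearly the higher of the two.
Ne > F: both are in period 2; the period trend gives Ne the larger value.
For reference (kJ/mol): F 1681, Ne 2081, Na 496, Cs 376, Tl 589.
So from lowest to highest: Cs < Na < Tl < F < Ne.

Cs < Na < Tl < F < Ne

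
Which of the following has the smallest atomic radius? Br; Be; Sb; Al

Be is in period 2, group 2; Al is in period 3, group 13; Br is in period 4, group 17; Sb is in period 5, group 15.
Moving right in a period, electrons are added to the same shell under a stronger nuclear pull, so atoms get smaller; moving down, a new shell is opened and atoms get larger.
Here both period and group differ, so the two effects have to be weighed against each other.
Br > Be: period and group pull opposite ways; the down-group shift dominates (114 vs 102 pm).
Al > Br: period and group pull opposite ways; the across-period shift dominates (126 vs 114 pm).
Sb > Al: the two effects oppose for this pair; the down-group effect wins (140 vs 126 pm).
Approximate values (pm): Be 102, Al 126, Br 114, Sb 140.
The smallest atomic radius among these belongs to Be.

Be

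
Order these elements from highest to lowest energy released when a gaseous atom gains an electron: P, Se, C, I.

I > Se > C > P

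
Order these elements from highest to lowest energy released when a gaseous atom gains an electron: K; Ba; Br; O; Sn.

EA tends to increase across a period and decrease down a group, though the pattern is less regular than for IE or radius.
These span different periods and groups, so the two trends combine.
K > Ba: the two effects oppose for this pair; the down-group effect wins (48 vs 14 kJ/mol).
Sn > K: period and group pull opposite ways; the across-period shift dominates (107 vs 48 kJ/mol).
O > Sn: relative to Sn, both the across-period and down-group shifts push O's electron affinity up.
Br > O: period and group pull opposite ways; the across-period shift dominates (325 vs 141 kJ/mol).
Tabulated electron affinity (kJ/mol): O 141, K 48, Br 325, Sn 107, Ba 14.
So from highest to lowest: Br > O > Sn > K > Ba.

Br, O, Sn, K, Ba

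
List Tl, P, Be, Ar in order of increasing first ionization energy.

Tl < Be < P < Ar

Removing the outermost electron gets harder across a period and easier down a group.
Neither a single period nor a single group — weigh both effects.
Be > Tl: the two effects oppose for this pair; the down-group effect wins (900 vs 589 kJ/mol).
P > Be: the two effects oppose for this pair; the across-period effect wins (1012 vs 900 kJ/mol).
Ar > P: Ar lies to the right of P in period 3, so the across-period effect alone puts Ar higher.
Tabulated first ionization energy (kJ/mol): Be 900, P 1012, Ar 1521, Tl 589.
So from lowest to highest: Tl < Be < P < Ar.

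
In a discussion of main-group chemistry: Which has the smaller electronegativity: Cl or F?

Cl

Smaller atoms with higher effective nuclear charge are more electronegative.
All are in group 17, so electronegativity increases up the group.
So Cl has the smaller electronegativity (Cl < F).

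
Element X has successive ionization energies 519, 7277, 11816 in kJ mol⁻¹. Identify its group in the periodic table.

Group 1

Look for the largest jump between consecutive ionization energies: IE2/IE1 ≈ 14.0, far larger than any earlier ratio.
That jump marks the point where a core electron is being removed. So the atom has 1 valence electron.
A main-group element with 1 valence electron is in group 1.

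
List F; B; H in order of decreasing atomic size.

H is in period 1, group 1; B is in period 2, group 13; F is in period 2, group 17.
Radius decreases left→right (rising Z_eff, same n) and increases top→bottom (higher n).
Here both period and group differ, so the two effects have to be weighed against each other.
F > H: the two effects oppose for this pair; the down-group effect wins (64 vs 32 pm).
B > F: both are in period 2; the period trend gives B the larger value.
For reference (pm): H 32, B 85, F 64.
So from largest to smallest: B > F > H.

B > F > H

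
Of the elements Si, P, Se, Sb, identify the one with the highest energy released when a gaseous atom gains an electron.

EA tends to increase across a period and decrease down a group, though the pattern is less regular than for IE or radius.
Here both period and group differ, so the two effects have to be weighed against each other.
Sb > P: this pair runs against the simple trend — see the exception note.
Si > Sb: period and group pull opposite ways; the down-group shift dominates (134 vs 103 kJ/mol).
Se > Si: the two effects oppose for this pair; the across-period effect wins (195 vs 134 kJ/mol).
Note the exception: Sb has a higher electron affinity than P, contrary to the simple trend — both are half-filled np³, but the pairing/repulsion penalty for the added electron shrinks as the p orbitals become larger and more diffuse down the group, and for Sb that outweighs the weaker nuclear attraction.
Note the exception: Si has a higher electron affinity than P, contrary to the simple trend — adding an electron to P's half-filled 3p³ is unfavourable, so Si (3p²) has the more exothermic EA.
For reference (kJ/mol): Si 134, P 72, Se 195, Sb 103.
The highest energy released when a gaseous atom gains an electron among these belongs to Se.

Se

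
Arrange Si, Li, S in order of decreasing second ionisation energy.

Li > S > Si

Consider each +1 ion: Si⁺ still has 3 valence electrons; Li⁺ is the bare [He] core; S⁺ still has 5 valence electrons.
Breaking into a closed-shell core is much more expensive than removing a leftover valence electron — Li has the largest IE_2 here.
Valence configurations: Si⁺ [Ne]3s²3p¹, S⁺ [Ne]3s²3p³.
The numbers (kJ/mol): Si 1577, Li 7298, S 2252.
So the second ionization energies run Si < S < Li.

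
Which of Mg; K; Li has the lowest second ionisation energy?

The second ionization energy removes an electron from the +1 ion. For each element: Mg⁺ still has 1 valence electron; K⁺ is the bare [Ar] core; Li⁺ is the bare [He] core.
Pulling an electron out of a noble-gas core costs far more than removing a remaining valence electron, so K and Li sit at the high end of IE_2.
The numbers (kJ/mol): Mg 1451, K 3052, Li 7298.
Putting it together, IE_2: Mg < K < Li.

Mg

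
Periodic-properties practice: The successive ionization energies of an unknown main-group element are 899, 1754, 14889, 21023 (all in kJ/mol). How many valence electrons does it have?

2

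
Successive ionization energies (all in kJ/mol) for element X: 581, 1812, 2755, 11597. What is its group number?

Look for the largest jump between consecutive ionization energies: IE4/IE3 ≈ 4.2, far larger than any earlier ratio.
That jump marks the point where a core electron is being removed. So the atom has 3 valence electrons.
A main-group element with 3 valence electrons is in group 13.

Group 13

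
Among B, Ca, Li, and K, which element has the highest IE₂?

Li

IE_2 is the cost of taking one more electron from the +1 cation: B⁺ still has 2 valence electrons; Ca⁺ still has 1 valence electron; Li⁺ is the bare [He] core; K⁺ is the bare [Ar] core.
Breaking into a closed-shell core is much more expensive than removing a leftover valence electron — K and Li have the largest IE_2 here.
Valence configurations: B⁺ [He]2s², Ca⁺ [Ar]4s¹.
Tabulated IE_2 (kJ/mol): B 2427, Ca 1145, Li 7298, K 3052.
So the second ionization energies run Ca < B < K < Li.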